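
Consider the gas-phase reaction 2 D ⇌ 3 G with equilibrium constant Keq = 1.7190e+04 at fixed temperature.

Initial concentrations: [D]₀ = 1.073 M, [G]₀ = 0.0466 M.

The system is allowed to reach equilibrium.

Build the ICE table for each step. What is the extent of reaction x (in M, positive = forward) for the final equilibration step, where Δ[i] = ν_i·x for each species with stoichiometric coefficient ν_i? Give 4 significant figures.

x = 0.5285 M

Q₀ = 8.7894e-05 vs Keq = 1.7190e+04 ⇒ Q<K, forward
Step 1:
                  D         G
  init        1.073    0.0466
  Δ          -1.057     1.586
  eq        0.01591     1.632
  solve Keq expr → x = 0.5285; check Q = 1.7190e+04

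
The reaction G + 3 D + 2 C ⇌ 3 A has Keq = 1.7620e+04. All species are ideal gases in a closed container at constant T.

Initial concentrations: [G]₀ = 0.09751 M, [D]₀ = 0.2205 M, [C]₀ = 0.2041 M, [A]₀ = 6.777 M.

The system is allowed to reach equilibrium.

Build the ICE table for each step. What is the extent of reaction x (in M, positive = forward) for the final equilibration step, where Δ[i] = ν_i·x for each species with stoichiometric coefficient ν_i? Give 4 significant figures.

Q₀ = 7.1475e+06 vs Keq = 1.7620e+04 ⇒ Q>K, reverse
Step 1:
                    G           D           C           A
  I           0.09751      0.2205      0.2041       6.777
  C            0.1399      0.4197      0.2798     -0.4197
  E            0.2374      0.6402      0.4839       6.357
  solve Keq expr → x = -0.1399; check Q = 1.7620e+04

x = -0.1399 M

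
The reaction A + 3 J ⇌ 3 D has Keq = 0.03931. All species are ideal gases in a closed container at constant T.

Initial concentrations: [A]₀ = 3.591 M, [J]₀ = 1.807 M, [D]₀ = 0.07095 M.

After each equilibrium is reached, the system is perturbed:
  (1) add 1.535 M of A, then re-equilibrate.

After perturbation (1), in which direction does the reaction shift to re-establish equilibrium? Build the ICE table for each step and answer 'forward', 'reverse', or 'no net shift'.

Q₀ = 1.6856e-05 vs Keq = 0.03931 ⇒ Q<K, forward
Step 1:
                    A           J           D
  Initial       3.591       1.807     0.07095
  Change      -0.1882     -0.5645      0.5645
  Equil         3.403       1.243      0.6354
  solve Keq expr → x = 0.1882; check Q = 0.03931
Then add 1.535 M of A.
Step 2:
                    A           J           D
  Initial       4.938       1.243      0.6354
  Change     -0.01755    -0.05266     0.05266
  Equil          4.92        1.19      0.6881
  solve Keq expr → x = 0.01755; check Q = 0.03931

Direction: forward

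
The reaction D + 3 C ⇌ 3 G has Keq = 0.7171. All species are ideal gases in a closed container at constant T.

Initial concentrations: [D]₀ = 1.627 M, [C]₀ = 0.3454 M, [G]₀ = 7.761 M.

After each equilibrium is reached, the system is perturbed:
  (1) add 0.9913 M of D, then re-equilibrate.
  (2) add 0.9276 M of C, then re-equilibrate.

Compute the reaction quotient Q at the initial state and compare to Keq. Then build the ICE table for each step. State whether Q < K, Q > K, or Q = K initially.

Q₀ = 6973; Q > K (proceeds reverse)

Q₀ = 6973 vs Keq = 0.7171 ⇒ Q>K, reverse
Step 1:
                  D         C         G
  Initial     1.627    0.3454     7.761
  Change      1.087      3.26     -3.26
  Equil       2.714     3.605     4.501
  solve Keq expr → x = -1.087; check Q = 0.7171
Then add 0.9913 M of D.
Step 2:
                  D         C         G
  Initial     3.705     3.605     4.501
  Change   -0.06492   -0.1948    0.1948
  Equil        3.64     3.411     4.696
  solve Keq expr → x = 0.06492; check Q = 0.7171
Then add 0.9276 M of C.
Step 3:
                  D         C         G
  Initial      3.64     4.338     4.696
  Change    -0.1676   -0.5027    0.5027
  Equil       3.472     3.835     5.199
  solve Keq expr → x = 0.1676; check Q = 0.7171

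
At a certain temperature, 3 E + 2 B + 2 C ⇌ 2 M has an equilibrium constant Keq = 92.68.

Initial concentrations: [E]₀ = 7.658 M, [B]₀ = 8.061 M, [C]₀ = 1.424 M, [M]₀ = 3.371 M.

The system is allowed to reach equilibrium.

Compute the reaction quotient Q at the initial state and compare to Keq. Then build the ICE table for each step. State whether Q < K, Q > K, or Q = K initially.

Q₀ = 1.9203e-04; Q < K (proceeds forward)

Q₀ = 1.9203e-04 vs Keq = 92.68 ⇒ Q<K, forward
Step 1:
                   E          B          C          M
  init         7.658      8.061      1.424      3.371
  Δ           -2.127     -1.418     -1.418      1.418
  eq           5.531      6.643   0.005758      4.789
  solve Keq expr → x = 0.7091; check Q = 92.68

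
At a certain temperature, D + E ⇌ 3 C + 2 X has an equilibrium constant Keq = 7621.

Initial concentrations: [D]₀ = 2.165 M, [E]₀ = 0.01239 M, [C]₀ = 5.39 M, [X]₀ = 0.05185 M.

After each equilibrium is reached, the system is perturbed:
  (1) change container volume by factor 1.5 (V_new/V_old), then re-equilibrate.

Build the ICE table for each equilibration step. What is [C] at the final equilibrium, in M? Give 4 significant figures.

[C]_eq = 3.618 M

Q₀ = 15.69 vs Keq = 7621 ⇒ Q<K, forward
Step 1:
                   D          E          C          X
  I            2.165    0.01239       5.39    0.05185
  C         -0.01233   -0.01233      0.037    0.02467
  E            2.153 5.7042e-05      5.427    0.07652
  solve Keq expr → x = 0.01233; check Q = 7621
Then change container volume by factor 1.5 (V_new/V_old).
Step 2:
                   D          E          C          X
  I            1.435 3.8028e-05      3.618    0.05101
  C       -2.6736e-05 -2.6736e-05 8.0207e-05 5.3472e-05
  E            1.435 1.1292e-05      3.618    0.05106
  solve Keq expr → x = 2.6736e-05; check Q = 7621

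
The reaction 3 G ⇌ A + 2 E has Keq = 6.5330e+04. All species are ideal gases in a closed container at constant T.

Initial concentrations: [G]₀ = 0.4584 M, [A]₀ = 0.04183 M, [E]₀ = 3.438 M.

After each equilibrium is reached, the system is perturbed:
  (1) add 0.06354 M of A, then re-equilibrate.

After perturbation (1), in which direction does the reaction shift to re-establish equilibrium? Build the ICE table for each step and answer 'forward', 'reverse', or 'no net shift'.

Q₀ = 5.133 vs Keq = 6.5330e+04 ⇒ Q<K, forward
Step 1:
                    G           A           E
  Initial      0.4584     0.04183       3.438
  Change      -0.4245      0.1415       0.283
  Equil       0.03387      0.1833       3.721
  solve Keq expr → x = 0.1415; check Q = 6.5330e+04
Then add 0.06354 M of A.
Step 2:
                    G           A           E
  Initial     0.03387      0.2469       3.721
  Change     0.003458   -0.001153   -0.002305
  Equil       0.03733      0.2457       3.719
  solve Keq expr → x = -0.001153; check Q = 6.5330e+04

Direction: reverse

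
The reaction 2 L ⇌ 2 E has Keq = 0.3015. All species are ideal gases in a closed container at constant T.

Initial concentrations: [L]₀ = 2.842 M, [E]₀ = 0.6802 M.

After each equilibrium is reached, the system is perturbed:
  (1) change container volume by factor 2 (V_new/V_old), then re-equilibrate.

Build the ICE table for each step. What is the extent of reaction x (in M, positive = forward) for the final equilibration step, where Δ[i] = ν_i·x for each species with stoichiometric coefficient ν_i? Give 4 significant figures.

Q₀ = 0.05728 vs Keq = 0.3015 ⇒ Q<K, forward
Step 1:
                    L           E
  I             2.842      0.6802
  C           -0.5683      0.5683
  E             2.274       1.248
  solve Keq expr → x = 0.2841; check Q = 0.3015
Then change container volume by factor 2 (V_new/V_old).
Step 2:
                    L           E
  I             1.137      0.6242
  C                 0           0
  E             1.137      0.6242
  solve Keq expr → x = 0; check Q = 0.3015

x = 0 M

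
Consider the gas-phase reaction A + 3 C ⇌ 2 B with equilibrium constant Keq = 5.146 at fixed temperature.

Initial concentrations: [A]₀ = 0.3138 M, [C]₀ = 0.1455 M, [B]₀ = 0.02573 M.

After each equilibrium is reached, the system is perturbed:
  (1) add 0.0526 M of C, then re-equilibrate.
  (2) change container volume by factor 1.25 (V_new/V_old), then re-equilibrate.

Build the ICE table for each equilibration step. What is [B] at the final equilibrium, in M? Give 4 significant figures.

[B]_eq = 0.04613 M

Q₀ = 0.6849 vs Keq = 5.146 ⇒ Q<K, forward
Step 1:
                  A         C         B
  init       0.3138    0.1455   0.02573
  Δ        -0.01084  -0.03252   0.02168
  eq          0.303     0.113   0.04741
  solve Keq expr → x = 0.01084; check Q = 5.146
Then add 0.0526 M of C.
Step 2:
                  A         C         B
  init        0.303    0.1656   0.04741
  Δ       -0.008529  -0.02559   0.01706
  eq         0.2944      0.14   0.06447
  solve Keq expr → x = 0.008529; check Q = 5.146
Then change container volume by factor 1.25 (V_new/V_old).
Step 3:
                  A         C         B
  init       0.2355     0.112   0.05158
  Δ        0.002725  0.008176 -0.005451
  eq         0.2383    0.1202   0.04613
  solve Keq expr → x = -0.002725; check Q = 5.146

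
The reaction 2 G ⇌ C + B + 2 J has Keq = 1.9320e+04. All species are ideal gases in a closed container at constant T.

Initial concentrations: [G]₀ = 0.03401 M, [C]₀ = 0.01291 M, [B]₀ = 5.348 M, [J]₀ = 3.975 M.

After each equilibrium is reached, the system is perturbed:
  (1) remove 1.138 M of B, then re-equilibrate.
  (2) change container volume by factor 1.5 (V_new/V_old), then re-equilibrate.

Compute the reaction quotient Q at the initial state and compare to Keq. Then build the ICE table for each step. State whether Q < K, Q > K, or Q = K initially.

Q₀ = 943.1 vs Keq = 1.9320e+04 ⇒ Q<K, forward
Step 1:
                    G           C           B           J
  I           0.03401     0.01291       5.348       3.975
  C          -0.02355     0.01177     0.01177     0.02355
  E           0.01046     0.02468        5.36       3.999
  solve Keq expr → x = 0.01177; check Q = 1.9320e+04
Then remove 1.138 M of B.
Step 2:
                    G           C           B           J
  I           0.01046     0.02468       4.222       3.999
  C         -0.001073  5.3673e-04  5.3673e-04    0.001073
  E           0.00939     0.02522       4.222           4
  solve Keq expr → x = 5.3673e-04; check Q = 1.9320e+04
Then change container volume by factor 1.5 (V_new/V_old).
Step 3:
                    G           C           B           J
  I           0.00626     0.01681       2.815       2.666
  C         -0.001963  9.8134e-04  9.8134e-04    0.001963
  E          0.004297     0.01779       2.816       2.668
  solve Keq expr → x = 9.8134e-04; check Q = 1.9320e+04

Q₀ = 943.1; Q < K (proceeds forward)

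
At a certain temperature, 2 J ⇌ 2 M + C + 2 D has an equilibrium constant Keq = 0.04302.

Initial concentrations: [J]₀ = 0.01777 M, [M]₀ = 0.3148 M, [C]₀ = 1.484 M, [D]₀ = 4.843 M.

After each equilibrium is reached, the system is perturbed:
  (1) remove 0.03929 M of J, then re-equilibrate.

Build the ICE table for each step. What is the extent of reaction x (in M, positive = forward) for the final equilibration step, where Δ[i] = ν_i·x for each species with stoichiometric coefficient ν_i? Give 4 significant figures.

x = -7.4438e-04 M

Q₀ = 1.0923e+04 vs Keq = 0.04302 ⇒ Q>K, reverse
Step 1:
                    J           M           C           D
  init        0.01777      0.3148       1.484       4.843
  Δ            0.3021     -0.3021     -0.1511     -0.3021
  eq           0.3199     0.01266       1.333       4.541
  solve Keq expr → x = -0.1511; check Q = 0.04302
Then remove 0.03929 M of J.
Step 2:
                    J           M           C           D
  init         0.2806     0.01266       1.333       4.541
  Δ          0.001489   -0.001489 -7.4438e-04   -0.001489
  eq           0.2821     0.01117       1.332       4.539
  solve Keq expr → x = -7.4438e-04; check Q = 0.04302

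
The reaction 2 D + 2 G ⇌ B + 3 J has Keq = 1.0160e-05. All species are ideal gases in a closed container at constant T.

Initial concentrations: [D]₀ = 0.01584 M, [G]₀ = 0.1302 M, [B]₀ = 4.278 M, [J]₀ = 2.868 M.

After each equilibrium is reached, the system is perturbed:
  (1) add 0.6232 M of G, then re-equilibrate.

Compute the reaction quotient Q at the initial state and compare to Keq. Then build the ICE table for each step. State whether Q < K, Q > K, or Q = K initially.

Q₀ = 2.3727e+07 vs Keq = 1.0160e-05 ⇒ Q>K, reverse
Step 1:
                   D          G          B          J
  init       0.01584     0.1302      4.278      2.868
  Δ            1.888      1.888    -0.9441     -2.832
  eq           1.904      2.018      3.334    0.03557
  solve Keq expr → x = -0.9441; check Q = 1.0160e-05
Then add 0.6232 M of G.
Step 2:
                   D          G          B          J
  init         1.904      2.642      3.334    0.03557
  Δ        -0.004575  -0.004575   0.002287   0.006862
  eq             1.9      2.637      3.336    0.04244
  solve Keq expr → x = 0.002287; check Q = 1.0160e-05

Q₀ = 2.3727e+07; Q > K (proceeds reverse)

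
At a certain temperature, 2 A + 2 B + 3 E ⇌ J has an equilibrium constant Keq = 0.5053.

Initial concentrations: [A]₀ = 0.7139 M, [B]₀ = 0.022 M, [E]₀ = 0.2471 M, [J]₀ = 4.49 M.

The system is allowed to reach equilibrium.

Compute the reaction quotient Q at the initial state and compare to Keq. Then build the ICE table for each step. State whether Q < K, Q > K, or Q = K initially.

Q₀ = 1.2064e+06 vs Keq = 0.5053 ⇒ Q>K, reverse
Step 1:
                  A         B         E         J
  I          0.7139     0.022    0.2471      4.49
  C          0.8812    0.8812     1.322   -0.4406
  E           1.595    0.9032     1.569     4.049
  solve Keq expr → x = -0.4406; check Q = 0.5053

Q₀ = 1.2064e+06; Q > K (proceeds reverse)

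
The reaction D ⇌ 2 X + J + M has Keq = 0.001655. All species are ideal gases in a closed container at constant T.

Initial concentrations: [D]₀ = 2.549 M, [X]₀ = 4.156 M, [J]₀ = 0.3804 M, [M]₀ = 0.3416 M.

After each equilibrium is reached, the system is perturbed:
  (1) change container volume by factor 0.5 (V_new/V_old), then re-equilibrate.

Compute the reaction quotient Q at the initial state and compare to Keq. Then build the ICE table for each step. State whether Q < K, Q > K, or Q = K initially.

Q₀ = 0.8805; Q > K (proceeds reverse)

Q₀ = 0.8805 vs Keq = 0.001655 ⇒ Q>K, reverse
Step 1:
                   D          X          J          M
  I            2.549      4.156     0.3804     0.3416
  C           0.3333    -0.6666    -0.3333    -0.3333
  E            2.882      3.489    0.04712   0.008315
  solve Keq expr → x = -0.3333; check Q = 0.001655
Then change container volume by factor 0.5 (V_new/V_old).
Step 2:
                   D          X          J          M
  I            5.765      6.979    0.09423    0.01663
  C          0.01416   -0.02832   -0.01416   -0.01416
  E            5.779      6.951    0.08007   0.002472
  solve Keq expr → x = -0.01416; check Q = 0.001655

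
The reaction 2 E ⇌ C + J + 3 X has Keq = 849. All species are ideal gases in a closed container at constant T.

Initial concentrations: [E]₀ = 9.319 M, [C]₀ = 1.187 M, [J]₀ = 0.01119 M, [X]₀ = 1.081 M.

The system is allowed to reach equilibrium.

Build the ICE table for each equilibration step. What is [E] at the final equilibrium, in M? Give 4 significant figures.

Q₀ = 1.9321e-04 vs Keq = 849 ⇒ Q<K, forward
Step 1:
                   E          C          J          X
  Initial      9.319      1.187    0.01119      1.081
  Change      -5.757      2.878      2.878      8.635
  Equil        3.562      4.065       2.89      9.716
  solve Keq expr → x = 2.878; check Q = 849

[E]_eq = 3.562 M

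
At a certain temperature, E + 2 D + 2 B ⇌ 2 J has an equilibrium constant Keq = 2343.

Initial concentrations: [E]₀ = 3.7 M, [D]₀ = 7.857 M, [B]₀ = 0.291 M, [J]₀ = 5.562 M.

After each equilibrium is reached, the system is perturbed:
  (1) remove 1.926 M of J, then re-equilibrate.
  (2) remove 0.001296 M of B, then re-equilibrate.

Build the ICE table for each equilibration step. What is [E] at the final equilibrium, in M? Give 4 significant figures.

[E]_eq = 3.558 M

Q₀ = 1.599 vs Keq = 2343 ⇒ Q<K, forward
Step 1:
                  E         D         B         J
  I             3.7     7.857     0.291     5.562
  C         -0.1413   -0.2825   -0.2825    0.2825
  E           3.559     7.574   0.00845     5.845
  solve Keq expr → x = 0.1413; check Q = 2343
Then remove 1.926 M of J.
Step 2:
                  E         D         B         J
  I           3.559     7.574   0.00845     3.919
  C       -0.001389 -0.002777 -0.002777  0.002777
  E           3.557     7.572  0.005673     3.921
  solve Keq expr → x = 0.001389; check Q = 2343
Then remove 0.001296 M of B.
Step 3:
                  E         D         B         J
  I           3.557     7.572  0.004377     3.921
  C       6.4632e-04  0.001293  0.001293 -0.001293
  E           3.558     7.573  0.005669      3.92
  solve Keq expr → x = -6.4632e-04; check Q = 2343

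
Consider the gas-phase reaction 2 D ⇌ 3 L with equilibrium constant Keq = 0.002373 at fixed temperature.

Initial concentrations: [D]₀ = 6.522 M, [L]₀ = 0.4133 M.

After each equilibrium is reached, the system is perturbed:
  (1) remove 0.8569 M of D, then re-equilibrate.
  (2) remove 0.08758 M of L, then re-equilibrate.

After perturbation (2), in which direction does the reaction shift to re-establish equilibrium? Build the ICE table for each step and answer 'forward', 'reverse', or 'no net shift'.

Direction: forward

Q₀ = 0.00166 vs Keq = 0.002373 ⇒ Q<K, forward
Step 1:
                    D           L
  I             6.522      0.4133
  C           -0.0338      0.0507
  E             6.488       0.464
  solve Keq expr → x = 0.0169; check Q = 0.002373
Then remove 0.8569 M of D.
Step 2:
                    D           L
  I             5.631       0.464
  C           0.02698    -0.04046
  E             5.658      0.4235
  solve Keq expr → x = -0.01349; check Q = 0.002373
Then remove 0.08758 M of L.
Step 3:
                    D           L
  I             5.658       0.336
  C           -0.0565     0.08476
  E             5.602      0.4207
  solve Keq expr → x = 0.02825; check Q = 0.002373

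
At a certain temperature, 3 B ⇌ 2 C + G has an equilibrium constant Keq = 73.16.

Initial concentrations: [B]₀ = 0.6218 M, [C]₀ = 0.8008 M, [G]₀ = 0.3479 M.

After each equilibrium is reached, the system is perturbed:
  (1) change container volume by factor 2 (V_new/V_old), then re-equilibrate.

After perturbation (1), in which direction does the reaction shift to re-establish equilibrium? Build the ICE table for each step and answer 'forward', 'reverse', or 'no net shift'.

Direction: no net shift

Q₀ = 0.928 vs Keq = 73.16 ⇒ Q<K, forward
Step 1:
                   B          C          G
  Initial     0.6218     0.8008     0.3479
  Change     -0.4232     0.2821     0.1411
  Equil       0.1986      1.083      0.489
  solve Keq expr → x = 0.1411; check Q = 73.16
Then change container volume by factor 2 (V_new/V_old).
Step 2:
                   B          C          G
  Initial    0.09932     0.5415     0.2445
  Change           0          0          0
  Equil      0.09932     0.5415     0.2445
  solve Keq expr → x = 0; check Q = 73.16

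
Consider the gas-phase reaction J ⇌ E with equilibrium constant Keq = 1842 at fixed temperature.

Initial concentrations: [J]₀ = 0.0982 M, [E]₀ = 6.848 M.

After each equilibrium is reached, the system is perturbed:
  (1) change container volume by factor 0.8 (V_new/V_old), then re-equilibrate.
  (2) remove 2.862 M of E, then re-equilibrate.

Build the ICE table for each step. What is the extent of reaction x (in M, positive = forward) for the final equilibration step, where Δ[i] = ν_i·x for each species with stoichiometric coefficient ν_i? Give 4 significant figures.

Q₀ = 69.74 vs Keq = 1842 ⇒ Q<K, forward
Step 1:
                  J         E
  init       0.0982     6.848
  Δ        -0.09443   0.09443
  eq       0.003769     6.942
  solve Keq expr → x = 0.09443; check Q = 1842
Then change container volume by factor 0.8 (V_new/V_old).
Step 2:
                  J         E
  init     0.004711     8.678
  Δ               0         0
  eq       0.004711     8.678
  solve Keq expr → x = 0; check Q = 1842
Then remove 2.862 M of E.
Step 3:
                  J         E
  init     0.004711     5.816
  Δ       -0.001553  0.001553
  eq       0.003158     5.818
  solve Keq expr → x = 0.001553; check Q = 1842

x = 0.001553 M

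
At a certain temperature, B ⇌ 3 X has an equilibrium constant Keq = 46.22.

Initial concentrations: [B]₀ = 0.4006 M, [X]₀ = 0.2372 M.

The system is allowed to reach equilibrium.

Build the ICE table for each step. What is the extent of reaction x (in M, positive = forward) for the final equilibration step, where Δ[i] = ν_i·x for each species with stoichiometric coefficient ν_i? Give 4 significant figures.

Q₀ = 0.03331 vs Keq = 46.22 ⇒ Q<K, forward
Step 1:
                  B         X
  init       0.4006    0.2372
  Δ         -0.3534      1.06
  eq        0.04724     1.297
  solve Keq expr → x = 0.3534; check Q = 46.22

x = 0.3534 M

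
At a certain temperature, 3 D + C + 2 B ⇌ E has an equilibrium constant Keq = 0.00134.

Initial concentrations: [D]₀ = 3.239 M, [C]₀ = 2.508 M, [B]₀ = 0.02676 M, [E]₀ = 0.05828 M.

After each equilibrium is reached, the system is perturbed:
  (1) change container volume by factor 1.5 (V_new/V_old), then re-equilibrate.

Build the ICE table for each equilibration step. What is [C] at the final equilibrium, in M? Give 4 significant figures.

Q₀ = 0.955 vs Keq = 0.00134 ⇒ Q>K, reverse
Step 1:
                    D           C           B           E
  I             3.239       2.508     0.02676     0.05828
  C            0.1671     0.05569      0.1114    -0.05569
  E             3.406       2.564      0.1381     0.00259
  solve Keq expr → x = -0.05569; check Q = 0.00134
Then change container volume by factor 1.5 (V_new/V_old).
Step 2:
                    D           C           B           E
  I             2.271       1.709     0.09209    0.001727
  C          0.004449    0.001483    0.002966   -0.001483
  E             2.275       1.711     0.09506  2.4394e-04
  solve Keq expr → x = -0.001483; check Q = 0.00134

[C]_eq = 1.711 M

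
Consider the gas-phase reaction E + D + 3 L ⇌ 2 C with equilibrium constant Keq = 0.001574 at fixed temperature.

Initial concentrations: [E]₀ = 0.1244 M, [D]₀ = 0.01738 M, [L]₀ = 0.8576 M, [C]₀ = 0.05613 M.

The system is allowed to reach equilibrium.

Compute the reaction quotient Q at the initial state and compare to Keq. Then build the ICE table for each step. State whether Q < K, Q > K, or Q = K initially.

Q₀ = 2.31; Q > K (proceeds reverse)

Q₀ = 2.31 vs Keq = 0.001574 ⇒ Q>K, reverse
Step 1:
                   E          D          L          C
  I           0.1244    0.01738     0.8576    0.05613
  C           0.0266     0.0266    0.07979    -0.0532
  E            0.151    0.04398     0.9374   0.002934
  solve Keq expr → x = -0.0266; check Q = 0.001574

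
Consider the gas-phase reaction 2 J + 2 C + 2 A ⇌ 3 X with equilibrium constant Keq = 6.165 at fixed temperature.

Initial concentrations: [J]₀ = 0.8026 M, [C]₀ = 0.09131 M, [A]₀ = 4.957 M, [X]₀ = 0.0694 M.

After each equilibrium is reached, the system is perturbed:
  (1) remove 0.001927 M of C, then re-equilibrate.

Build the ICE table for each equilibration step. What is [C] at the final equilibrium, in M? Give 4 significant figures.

Q₀ = 0.002533 vs Keq = 6.165 ⇒ Q<K, forward
Step 1:
                  J         C         A         X
  Initial    0.8026   0.09131     4.957    0.0694
  Change   -0.08168  -0.08168  -0.08168    0.1225
  Equil      0.7209  0.009634     4.875    0.1919
  solve Keq expr → x = 0.04084; check Q = 6.165
Then remove 0.001927 M of C.
Step 2:
                  J         C         A         X
  Initial    0.7209  0.007707     4.875    0.1919
  Change   0.001709  0.001709  0.001709 -0.002563
  Equil      0.7226  0.009416     4.877    0.1894
  solve Keq expr → x = -8.5450e-04; check Q = 6.165

[C]_eq = 0.009416 M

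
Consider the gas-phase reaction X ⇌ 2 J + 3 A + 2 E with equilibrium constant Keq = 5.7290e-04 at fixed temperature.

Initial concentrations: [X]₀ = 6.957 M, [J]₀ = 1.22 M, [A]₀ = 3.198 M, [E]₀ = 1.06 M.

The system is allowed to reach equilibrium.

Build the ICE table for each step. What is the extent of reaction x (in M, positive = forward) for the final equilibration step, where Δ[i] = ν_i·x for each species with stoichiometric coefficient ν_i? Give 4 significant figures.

Q₀ = 7.862 vs Keq = 5.7290e-04 ⇒ Q>K, reverse
Step 1:
                    X           J           A           E
  Initial       6.957        1.22       3.198        1.06
  Change       0.4775      -0.955      -1.433      -0.955
  Equil         7.435       0.265       1.765       0.105
  solve Keq expr → x = -0.4775; check Q = 5.7290e-04

x = -0.4775 M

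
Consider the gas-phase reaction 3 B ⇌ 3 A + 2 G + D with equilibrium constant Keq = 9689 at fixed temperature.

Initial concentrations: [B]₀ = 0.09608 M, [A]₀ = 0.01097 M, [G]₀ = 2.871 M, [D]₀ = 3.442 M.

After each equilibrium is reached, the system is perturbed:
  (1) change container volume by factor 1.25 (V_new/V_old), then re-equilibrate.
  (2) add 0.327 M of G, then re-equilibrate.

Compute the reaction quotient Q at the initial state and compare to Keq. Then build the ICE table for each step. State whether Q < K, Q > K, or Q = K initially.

Q₀ = 0.04223 vs Keq = 9689 ⇒ Q<K, forward
Step 1:
                   B          A          G          D
  init       0.09608    0.01097      2.871      3.442
  Δ          -0.0825     0.0825      0.055     0.0275
  eq         0.01358    0.09347      2.926       3.47
  solve Keq expr → x = 0.0275; check Q = 9689
Then change container volume by factor 1.25 (V_new/V_old).
Step 2:
                   B          A          G          D
  init       0.01086    0.07478      2.341      2.776
  Δ        -0.001943   0.001943   0.001295 6.4761e-04
  eq         0.00892    0.07672      2.342      2.776
  solve Keq expr → x = 6.4761e-04; check Q = 9689
Then add 0.327 M of G.
Step 3:
                   B          A          G          D
  init       0.00892    0.07672      2.669      2.776
  Δ       7.1938e-04 -7.1938e-04 -4.7958e-04 -2.3979e-04
  eq        0.009639      0.076      2.669      2.776
  solve Keq expr → x = -2.3979e-04; check Q = 9689

Q₀ = 0.04223; Q < K (proceeds forward)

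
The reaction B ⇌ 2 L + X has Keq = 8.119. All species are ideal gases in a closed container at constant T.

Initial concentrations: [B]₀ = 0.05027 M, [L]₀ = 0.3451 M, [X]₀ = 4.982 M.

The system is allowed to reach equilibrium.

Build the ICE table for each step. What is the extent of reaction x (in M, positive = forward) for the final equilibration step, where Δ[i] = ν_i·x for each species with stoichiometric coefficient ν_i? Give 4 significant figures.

x = -0.01247 M

Q₀ = 11.8 vs Keq = 8.119 ⇒ Q>K, reverse
Step 1:
                   B          L          X
  init       0.05027     0.3451      4.982
  Δ          0.01247   -0.02494   -0.01247
  eq         0.06274     0.3202       4.97
  solve Keq expr → x = -0.01247; check Q = 8.119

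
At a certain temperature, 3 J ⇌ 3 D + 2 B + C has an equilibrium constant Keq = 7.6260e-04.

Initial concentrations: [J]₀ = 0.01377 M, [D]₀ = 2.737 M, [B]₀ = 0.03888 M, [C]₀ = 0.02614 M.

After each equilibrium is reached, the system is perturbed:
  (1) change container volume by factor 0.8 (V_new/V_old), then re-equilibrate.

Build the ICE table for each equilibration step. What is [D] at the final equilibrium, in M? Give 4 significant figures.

[D]_eq = 3.35 M

Q₀ = 310.3 vs Keq = 7.6260e-04 ⇒ Q>K, reverse
Step 1:
                   J          D          B          C
  init       0.01377      2.737    0.03888    0.02614
  Δ          0.05628   -0.05628   -0.03752   -0.01876
  eq         0.07005      2.681   0.001358   0.007379
  solve Keq expr → x = -0.01876; check Q = 7.6260e-04
Then change container volume by factor 0.8 (V_new/V_old).
Step 2:
                   J          D          B          C
  init       0.08757      3.351   0.001698   0.009224
  Δ       6.7945e-04 -6.7945e-04 -4.5297e-04 -2.2648e-04
  eq         0.08825       3.35   0.001245   0.008997
  solve Keq expr → x = -2.2648e-04; check Q = 7.6260e-04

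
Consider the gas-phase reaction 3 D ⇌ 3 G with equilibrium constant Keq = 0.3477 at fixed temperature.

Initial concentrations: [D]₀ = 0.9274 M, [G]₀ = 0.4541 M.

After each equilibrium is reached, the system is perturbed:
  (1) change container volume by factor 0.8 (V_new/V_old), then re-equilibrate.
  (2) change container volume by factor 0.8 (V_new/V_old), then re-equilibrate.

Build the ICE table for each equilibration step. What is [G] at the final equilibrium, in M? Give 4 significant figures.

[G]_eq = 0.8912 M

Q₀ = 0.1174 vs Keq = 0.3477 ⇒ Q<K, forward
Step 1:
                    D           G
  init         0.9274      0.4541
  Δ           -0.1163      0.1163
  eq           0.8111      0.5704
  solve Keq expr → x = 0.03876; check Q = 0.3477
Then change container volume by factor 0.8 (V_new/V_old).
Step 2:
                    D           G
  init          1.014       0.713
  Δ                 0           0
  eq            1.014       0.713
  solve Keq expr → x = 0; check Q = 0.3477
Then change container volume by factor 0.8 (V_new/V_old).
Step 3:
                    D           G
  init          1.267      0.8912
  Δ                 0           0
  eq            1.267      0.8912
  solve Keq expr → x = 0; check Q = 0.3477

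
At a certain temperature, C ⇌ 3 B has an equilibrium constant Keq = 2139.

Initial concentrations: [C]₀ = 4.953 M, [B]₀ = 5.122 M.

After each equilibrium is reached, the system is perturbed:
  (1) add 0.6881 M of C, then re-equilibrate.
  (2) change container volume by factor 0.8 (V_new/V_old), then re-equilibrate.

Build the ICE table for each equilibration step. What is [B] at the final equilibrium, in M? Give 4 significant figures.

Q₀ = 27.13 vs Keq = 2139 ⇒ Q<K, forward
Step 1:
                    C           B
  I             4.953       5.122
  C            -3.335          10
  E             1.618       15.13
  solve Keq expr → x = 3.335; check Q = 2139
Then add 0.6881 M of C.
Step 2:
                    C           B
  I             2.306       15.13
  C           -0.3391       1.017
  E             1.967       16.14
  solve Keq expr → x = 0.3391; check Q = 2139
Then change container volume by factor 0.8 (V_new/V_old).
Step 3:
                    C           B
  I             2.459       20.18
  C             0.536      -1.608
  E             2.995       18.57
  solve Keq expr → x = -0.536; check Q = 2139

[B]_eq = 18.57 M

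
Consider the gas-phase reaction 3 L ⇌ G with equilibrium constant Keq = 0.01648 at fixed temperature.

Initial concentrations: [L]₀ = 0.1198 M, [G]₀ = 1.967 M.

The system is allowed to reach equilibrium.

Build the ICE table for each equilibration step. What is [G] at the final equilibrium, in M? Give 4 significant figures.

[G]_eq = 0.794 M

Q₀ = 1144 vs Keq = 0.01648 ⇒ Q>K, reverse
Step 1:
                    L           G
  init         0.1198       1.967
  Δ             3.519      -1.173
  eq            3.639       0.794
  solve Keq expr → x = -1.173; check Q = 0.01648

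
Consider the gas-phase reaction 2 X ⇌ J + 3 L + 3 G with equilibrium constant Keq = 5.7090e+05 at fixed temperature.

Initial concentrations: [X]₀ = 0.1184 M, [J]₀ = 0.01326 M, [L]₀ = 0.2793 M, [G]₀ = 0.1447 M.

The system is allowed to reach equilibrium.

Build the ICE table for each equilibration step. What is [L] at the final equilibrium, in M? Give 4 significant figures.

[L]_eq = 0.4569 M

Q₀ = 6.2439e-05 vs Keq = 5.7090e+05 ⇒ Q<K, forward
Step 1:
                   X          J          L          G
  I           0.1184    0.01326     0.2793     0.1447
  C          -0.1184    0.05919     0.1776     0.1776
  E       2.0126e-05    0.07245     0.4569     0.3223
  solve Keq expr → x = 0.05919; check Q = 5.7090e+05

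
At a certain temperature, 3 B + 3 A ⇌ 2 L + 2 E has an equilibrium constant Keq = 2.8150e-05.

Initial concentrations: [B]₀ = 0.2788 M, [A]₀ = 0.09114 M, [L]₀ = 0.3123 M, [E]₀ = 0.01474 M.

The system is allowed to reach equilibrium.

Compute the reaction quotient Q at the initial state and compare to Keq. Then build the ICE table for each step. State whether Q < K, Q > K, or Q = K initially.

Q₀ = 1.292 vs Keq = 2.8150e-05 ⇒ Q>K, reverse
Step 1:
                   B          A          L          E
  init        0.2788    0.09114     0.3123    0.01474
  Δ          0.02194    0.02194   -0.01463   -0.01463
  eq          0.3007     0.1131     0.2977 1.1179e-04
  solve Keq expr → x = -0.007314; check Q = 2.8150e-05

Q₀ = 1.292; Q > K (proceeds reverse)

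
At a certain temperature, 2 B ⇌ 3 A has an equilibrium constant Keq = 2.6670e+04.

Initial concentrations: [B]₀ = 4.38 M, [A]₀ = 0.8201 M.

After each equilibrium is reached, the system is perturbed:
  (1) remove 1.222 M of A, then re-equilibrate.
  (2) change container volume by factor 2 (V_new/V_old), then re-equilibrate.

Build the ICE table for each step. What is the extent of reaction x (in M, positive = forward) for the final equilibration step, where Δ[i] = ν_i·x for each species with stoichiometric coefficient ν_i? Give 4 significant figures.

Q₀ = 0.02875 vs Keq = 2.6670e+04 ⇒ Q<K, forward
Step 1:
                  B         A
  I            4.38    0.8201
  C          -4.261     6.392
  E          0.1186     7.212
  solve Keq expr → x = 2.131; check Q = 2.6670e+04
Then remove 1.222 M of A.
Step 2:
                  B         A
  I          0.1186      5.99
  C        -0.02789   0.04183
  E         0.09072     6.032
  solve Keq expr → x = 0.01394; check Q = 2.6670e+04
Then change container volume by factor 2 (V_new/V_old).
Step 3:
                  B         A
  I         0.04536     3.016
  C        -0.01297   0.01946
  E         0.03238     3.035
  solve Keq expr → x = 0.006487; check Q = 2.6670e+04

x = 0.006487 M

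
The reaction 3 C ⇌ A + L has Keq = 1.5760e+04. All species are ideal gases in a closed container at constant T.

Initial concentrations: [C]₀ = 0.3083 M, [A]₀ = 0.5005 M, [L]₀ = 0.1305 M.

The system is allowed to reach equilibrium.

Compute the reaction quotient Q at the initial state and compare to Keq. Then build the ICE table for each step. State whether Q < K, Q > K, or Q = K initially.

Q₀ = 2.229; Q < K (proceeds forward)

Q₀ = 2.229 vs Keq = 1.5760e+04 ⇒ Q<K, forward
Step 1:
                    C           A           L
  I            0.3083      0.5005      0.1305
  C           -0.2878     0.09595     0.09595
  E           0.02046      0.5964      0.2264
  solve Keq expr → x = 0.09595; check Q = 1.5760e+04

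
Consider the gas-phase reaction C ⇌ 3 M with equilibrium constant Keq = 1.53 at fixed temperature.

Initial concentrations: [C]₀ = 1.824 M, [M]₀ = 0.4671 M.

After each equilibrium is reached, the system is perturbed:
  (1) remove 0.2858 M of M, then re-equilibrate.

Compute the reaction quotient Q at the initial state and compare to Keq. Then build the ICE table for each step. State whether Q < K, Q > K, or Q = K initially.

Q₀ = 0.05587; Q < K (proceeds forward)

Q₀ = 0.05587 vs Keq = 1.53 ⇒ Q<K, forward
Step 1:
                    C           M
  init          1.824      0.4671
  Δ           -0.2875      0.8626
  eq            1.536        1.33
  solve Keq expr → x = 0.2875; check Q = 1.53
Then remove 0.2858 M of M.
Step 2:
                    C           M
  init          1.536       1.044
  Δ          -0.08676      0.2603
  eq             1.45       1.304
  solve Keq expr → x = 0.08676; check Q = 1.53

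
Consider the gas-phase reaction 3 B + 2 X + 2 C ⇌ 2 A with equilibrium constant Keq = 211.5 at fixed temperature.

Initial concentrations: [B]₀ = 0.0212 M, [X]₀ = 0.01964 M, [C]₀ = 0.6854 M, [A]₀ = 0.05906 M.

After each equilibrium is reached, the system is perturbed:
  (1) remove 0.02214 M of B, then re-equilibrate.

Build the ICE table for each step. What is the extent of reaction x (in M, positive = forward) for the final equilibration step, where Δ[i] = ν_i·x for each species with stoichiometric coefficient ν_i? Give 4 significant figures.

Q₀ = 2.0203e+06 vs Keq = 211.5 ⇒ Q>K, reverse
Step 1:
                  B         X         C         A
  Initial    0.0212   0.01964    0.6854   0.05906
  Change    0.06399   0.04266   0.04266  -0.04266
  Equil     0.08519    0.0623    0.7281    0.0164
  solve Keq expr → x = -0.02133; check Q = 211.5
Then remove 0.02214 M of B.
Step 2:
                  B         X         C         A
  Initial   0.06305    0.0623    0.7281    0.0164
  Change   0.005626   0.00375   0.00375  -0.00375
  Equil     0.06867   0.06605    0.7318   0.01265
  solve Keq expr → x = -0.001875; check Q = 211.5

x = -0.001875 M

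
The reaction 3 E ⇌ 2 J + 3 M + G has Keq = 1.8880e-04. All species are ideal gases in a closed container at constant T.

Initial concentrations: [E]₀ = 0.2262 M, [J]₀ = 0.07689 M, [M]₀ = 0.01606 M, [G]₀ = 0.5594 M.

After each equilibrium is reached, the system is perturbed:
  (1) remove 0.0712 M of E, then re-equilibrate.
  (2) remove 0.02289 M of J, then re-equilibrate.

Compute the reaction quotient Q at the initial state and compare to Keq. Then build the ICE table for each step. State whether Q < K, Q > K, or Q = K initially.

Q₀ = 1.1836e-06 vs Keq = 1.8880e-04 ⇒ Q<K, forward
Step 1:
                  E         J         M         G
  I          0.2262   0.07689   0.01606    0.5594
  C        -0.04144   0.02763   0.04144   0.01381
  E          0.1848    0.1045    0.0575    0.5732
  solve Keq expr → x = 0.01381; check Q = 1.8880e-04
Then remove 0.0712 M of E.
Step 2:
                  E         J         M         G
  I          0.1136    0.1045    0.0575    0.5732
  C         0.01474 -0.009824  -0.01474 -0.004912
  E          0.1283    0.0947   0.04277    0.5683
  solve Keq expr → x = -0.004912; check Q = 1.8880e-04
Then remove 0.02289 M of J.
Step 3:
                  E         J         M         G
  I          0.1283   0.07181   0.04277    0.5683
  C       -0.005083  0.003389  0.005083  0.001694
  E          0.1232   0.07519   0.04785      0.57
  solve Keq expr → x = 0.001694; check Q = 1.8880e-04

Q₀ = 1.1836e-06; Q < K (proceeds forward)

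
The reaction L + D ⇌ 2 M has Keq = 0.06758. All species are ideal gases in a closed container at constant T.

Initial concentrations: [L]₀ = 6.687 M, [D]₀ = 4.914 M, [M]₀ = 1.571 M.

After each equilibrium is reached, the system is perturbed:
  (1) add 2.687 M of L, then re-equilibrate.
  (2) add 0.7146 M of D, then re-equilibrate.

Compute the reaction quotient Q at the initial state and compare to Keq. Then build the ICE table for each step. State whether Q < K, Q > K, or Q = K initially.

Q₀ = 0.07511; Q > K (proceeds reverse)

Q₀ = 0.07511 vs Keq = 0.06758 ⇒ Q>K, reverse
Step 1:
                   L          D          M
  init         6.687      4.914      1.571
  Δ          0.03571    0.03571   -0.07142
  eq           6.723       4.95        1.5
  solve Keq expr → x = -0.03571; check Q = 0.06758
Then add 2.687 M of L.
Step 2:
                   L          D          M
  init          9.41       4.95        1.5
  Δ          -0.1207    -0.1207     0.2415
  eq           9.289      4.829      1.741
  solve Keq expr → x = 0.1207; check Q = 0.06758
Then add 0.7146 M of D.
Step 3:
                   L          D          M
  init         9.289      5.544      1.741
  Δ         -0.05482   -0.05482     0.1096
  eq           9.234      5.489      1.851
  solve Keq expr → x = 0.05482; check Q = 0.06758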